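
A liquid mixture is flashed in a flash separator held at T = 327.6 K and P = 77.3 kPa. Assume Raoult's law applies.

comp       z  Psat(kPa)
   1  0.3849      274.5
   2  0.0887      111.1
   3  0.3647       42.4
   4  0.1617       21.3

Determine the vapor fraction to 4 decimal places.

Raoult's law: Kᵢ = Pᵢˢᵃᵗ/P = Pᵢˢᵃᵗ/77.3.
  K_1 = 274.5/77.3 = 3.551100, K_2 = 111.1/77.3 = 1.437257, K_3 = 42.4/77.3 = 0.548512, K_4 = 21.3/77.3 = 0.275550
Let ψ = V/F and solve Σ zᵢ(Kᵢ−1)/(1+ψ(Kᵢ−1)) = 0.
g(0) = ΣzᵢKᵢ − 1 = 0.7389 and g(1) = 1 − Σzᵢ/Kᵢ = -0.4218, so a root lies in (0, 1).
Newton iteration, ψ⁰ = 0.49:
  ψ = 0.4900: g = 0.07530, g' = -0.8328 → ψ = 0.5804
  ψ = 0.5804: g = 0.00149, g' = -0.8071 → ψ = 0.5823
Converged at ψ = 0.5823.

ψ = 0.5823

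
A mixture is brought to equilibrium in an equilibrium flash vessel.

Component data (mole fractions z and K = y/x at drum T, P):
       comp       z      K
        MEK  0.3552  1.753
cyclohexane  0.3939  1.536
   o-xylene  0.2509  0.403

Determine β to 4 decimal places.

Rachford–Rice: g(β) = Σ zᵢ(Kᵢ−1)/(1+β(Kᵢ−1)) = 0.
g(0) = ΣzᵢKᵢ − 1 = 0.3288 and g(1) = 1 − Σzᵢ/Kᵢ = -0.0817, so a root lies in (0, 1).
Newton–Raphson from β = 0.5:
  β = 0.5000: g = 0.14729, g' = -0.3584 → β = 0.9110
  β = 0.9110: g = -0.02787, g' = -0.5517 → β = 0.8605
  β = 0.8605: g = -0.00122, g' = -0.5053 → β = 0.8581
Converged at β = 0.8580.

β = 0.8580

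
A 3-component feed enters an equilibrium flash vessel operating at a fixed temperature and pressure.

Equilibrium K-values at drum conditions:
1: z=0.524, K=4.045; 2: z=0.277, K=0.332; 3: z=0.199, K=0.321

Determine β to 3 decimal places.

Rachford–Rice: g(β) = Σ zᵢ(Kᵢ−1)/(1+β(Kᵢ−1)) = 0.
g(0) = ΣzᵢKᵢ − 1 = 1.275 and g(1) = 1 − Σzᵢ/Kᵢ = -0.584, so a root lies in (0, 1).
Iterate (Newton) starting at β = 0.52:
  β = 0.520: g = 0.1252, g' = -1.237 → β = 0.621
  β = 0.621: g = 0.0018, g' = -1.217 → β = 0.623
Converged at β = 0.623.

β = 0.623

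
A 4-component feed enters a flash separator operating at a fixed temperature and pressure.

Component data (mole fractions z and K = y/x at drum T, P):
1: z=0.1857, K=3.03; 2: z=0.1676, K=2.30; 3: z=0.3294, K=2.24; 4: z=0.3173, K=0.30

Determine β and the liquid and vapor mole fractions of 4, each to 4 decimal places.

β = 0.7537, x_4 = 0.6717, y_4 = 0.2015

Material balance + equilibrium reduce to Σ zᵢ(Kᵢ−1)/(1+β(Kᵢ−1)) = 0.
Feasibility: ΣzᵢKᵢ = 1.7812, Σzᵢ/Kᵢ = 1.3389 — both > 1, two phases present.
Iterate (Newton) starting at β = 0.5:
  β = 0.5000: g = 0.22956, g' = -0.8535 → β = 0.7690
  β = 0.7690: g = -0.01580, g' = -1.0495 → β = 0.7539
  β = 0.7539: g = -0.00019, g' = -1.0242 → β = 0.7537
Converged at β = 0.7537.
Compositions from xᵢ = zᵢ/(1+β(Kᵢ−1)), yᵢ = Kᵢxᵢ:
  1: x = 0.0734, y = 0.2224
  2: x = 0.0847, y = 0.1947
  3: x = 0.1703, y = 0.3814
  4: x = 0.6717, y = 0.2015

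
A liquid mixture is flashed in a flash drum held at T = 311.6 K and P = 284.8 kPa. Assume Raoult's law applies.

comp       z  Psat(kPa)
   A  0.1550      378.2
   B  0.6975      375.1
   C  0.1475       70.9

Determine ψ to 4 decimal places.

ψ = 0.6727

Raoult's law: Kᵢ = Pᵢˢᵃᵗ/P = Pᵢˢᵃᵗ/284.8.
  K_A = 378.2/284.8 = 1.327949, K_B = 375.1/284.8 = 1.317065, K_C = 70.9/284.8 = 0.248947
Rachford–Rice: g(ψ) = Σ zᵢ(Kᵢ−1)/(1+ψ(Kᵢ−1)) = 0.
Check two-phase: ΣzᵢKᵢ = 1.1612 > 1 and Σzᵢ/Kᵢ = 1.2388 > 1, so g(0) = 0.1612 > 0 and g(1) = -0.2388 < 0.
Newton iteration, ψ⁰ = 0.5:
  ψ = 0.5000: g = 0.05716, g' = -0.2779 → ψ = 0.7057
  ψ = 0.7057: g = -0.01371, g' = -0.4345 → ψ = 0.6741
  ψ = 0.6741: g = -0.00056, g' = -0.4001 → ψ = 0.6727
Converged at ψ = 0.6727.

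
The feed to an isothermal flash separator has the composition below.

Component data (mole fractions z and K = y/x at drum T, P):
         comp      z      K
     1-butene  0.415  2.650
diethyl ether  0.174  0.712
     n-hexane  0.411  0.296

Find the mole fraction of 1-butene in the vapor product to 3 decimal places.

y_1-butene = 0.702

Rachford–Rice: g(V/F) = Σ zᵢ(Kᵢ−1)/(1+V/F(Kᵢ−1)) = 0.
Check two-phase: ΣzᵢKᵢ = 1.345 > 1 and Σzᵢ/Kᵢ = 1.789 > 1, so g(0) = 0.345 > 0 and g(1) = -0.789 < 0.
Iterate (Newton) starting at V/F = 0.5:
  V/F = 0.500: g = -0.1299, g' = -0.844 → V/F = 0.346
  V/F = 0.346: g = -0.0024, g' = -0.832 → V/F = 0.343
Converged at V/F = 0.343.
Compositions from xᵢ = zᵢ/(1+V/F(Kᵢ−1)), yᵢ = Kᵢxᵢ:
  1-butene: x = 0.265, y = 0.702
  diethyl ether: x = 0.193, y = 0.137
  n-hexane: x = 0.542, y = 0.160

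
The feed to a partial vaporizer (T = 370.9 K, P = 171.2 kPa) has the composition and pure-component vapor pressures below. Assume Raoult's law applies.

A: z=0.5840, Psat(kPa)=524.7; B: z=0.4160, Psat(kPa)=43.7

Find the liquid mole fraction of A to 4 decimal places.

x_A = 0.2651

Raoult's law: Kᵢ = Pᵢˢᵃᵗ/P = Pᵢˢᵃᵗ/171.2.
  K_A = 524.7/171.2 = 3.064836, K_B = 43.7/171.2 = 0.255257
Material balance + equilibrium reduce to Σ zᵢ(Kᵢ−1)/(1+β(Kᵢ−1)) = 0.
Check two-phase: ΣzᵢKᵢ = 1.8961 > 1 and Σzᵢ/Kᵢ = 1.8203 > 1, so g(0) = 0.8961 > 0 and g(1) = -0.8203 < 0.
Binary case is linear: z₁(K₁−1)(1+β(K₂−1)) + z₂(K₂−1)(1+β(K₁−1)) = 0
⇒ β = [z₁(K₁−1)+z₂(K₂−1)] / [−(K₁−1)(K₂−1)] = 0.89605/1.53777 = 0.5827
Compositions from xᵢ = zᵢ/(1+β(Kᵢ−1)), yᵢ = Kᵢxᵢ:
  A: x = 0.2651, y = 0.8124
  B: x = 0.7349, y = 0.1876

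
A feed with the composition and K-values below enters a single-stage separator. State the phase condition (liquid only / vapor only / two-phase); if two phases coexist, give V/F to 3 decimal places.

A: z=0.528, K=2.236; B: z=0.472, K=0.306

ΣzᵢKᵢ = 1.325; Σzᵢ/Kᵢ = 1.779.
Both exceed 1, so a two-phase solution exists.
Let ψ = V/F and solve Σ zᵢ(Kᵢ−1)/(1+ψ(Kᵢ−1)) = 0.
Iterate (Newton) starting at ψ = 0.41:
  ψ = 0.410: g = -0.0247, g' = -0.799 → ψ = 0.379
Converged at ψ = 0.379.

two-phase, V/F = 0.379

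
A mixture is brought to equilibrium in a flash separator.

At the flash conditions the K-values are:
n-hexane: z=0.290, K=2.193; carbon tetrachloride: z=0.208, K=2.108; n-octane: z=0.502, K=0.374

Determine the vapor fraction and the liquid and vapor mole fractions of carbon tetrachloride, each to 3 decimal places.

ψ = 0.362, x_carbon tetrachloride = 0.148, y_carbon tetrachloride = 0.313

Let ψ = V/F and solve Σ zᵢ(Kᵢ−1)/(1+ψ(Kᵢ−1)) = 0.
g(0) = ΣzᵢKᵢ − 1 = 0.262 and g(1) = 1 − Σzᵢ/Kᵢ = -0.573, so a root lies in (0, 1).
Iterate (Newton) starting at ψ = 0.5:
  ψ = 0.500: g = -0.0924, g' = -0.684 → ψ = 0.365
  ψ = 0.365: g = -0.0022, g' = -0.660 → ψ = 0.362
Converged at ψ = 0.362.
Compositions from xᵢ = zᵢ/(1+ψ(Kᵢ−1)), yᵢ = Kᵢxᵢ:
  n-hexane: x = 0.203, y = 0.444
  carbon tetrachloride: x = 0.148, y = 0.313
  n-octane: x = 0.649, y = 0.243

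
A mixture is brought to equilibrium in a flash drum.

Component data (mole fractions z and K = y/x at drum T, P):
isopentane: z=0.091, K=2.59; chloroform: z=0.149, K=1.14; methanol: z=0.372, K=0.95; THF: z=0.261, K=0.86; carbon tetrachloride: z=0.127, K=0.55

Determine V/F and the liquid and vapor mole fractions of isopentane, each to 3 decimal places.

V/F = 0.266, x_isopentane = 0.064, y_isopentane = 0.166

Material balance + equilibrium reduce to Σ zᵢ(Kᵢ−1)/(1+V/F(Kᵢ−1)) = 0.
g(0) = ΣzᵢKᵢ − 1 = 0.053 and g(1) = 1 − Σzᵢ/Kᵢ = -0.092, so a root lies in (0, 1).
Iterate (Newton) starting at V/F = 0.63:
  V/F = 0.630: g = -0.0476, g' = -0.117 → V/F = 0.224
  V/F = 0.224: g = 0.0069, g' = -0.166 → V/F = 0.265
  V/F = 0.265: g = 0.0002, g' = -0.156 → V/F = 0.266
Converged at V/F = 0.266.
Compositions from xᵢ = zᵢ/(1+V/F(Kᵢ−1)), yᵢ = Kᵢxᵢ:
  isopentane: x = 0.064, y = 0.166
  chloroform: x = 0.144, y = 0.164
  methanol: x = 0.377, y = 0.358
  THF: x = 0.271, y = 0.233
  carbon tetrachloride: x = 0.144, y = 0.079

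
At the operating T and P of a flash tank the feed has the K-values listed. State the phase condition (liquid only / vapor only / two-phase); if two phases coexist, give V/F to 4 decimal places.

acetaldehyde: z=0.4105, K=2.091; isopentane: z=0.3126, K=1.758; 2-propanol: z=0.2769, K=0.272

ΣzᵢKᵢ = 1.4832; Σzᵢ/Kᵢ = 1.3921.
Both exceed 1, so a two-phase solution exists.
Newton iteration, ψ⁰ = 0.5:
  ψ = 0.5000: g = 0.14465, g' = -0.6618 → ψ = 0.7186
  ψ = 0.7186: g = -0.01827, g' = -0.8741 → ψ = 0.6977
  ψ = 0.6977: g = -0.00036, g' = -0.8404 → ψ = 0.6972
Converged at ψ = 0.6972.

two-phase, V/F = 0.6972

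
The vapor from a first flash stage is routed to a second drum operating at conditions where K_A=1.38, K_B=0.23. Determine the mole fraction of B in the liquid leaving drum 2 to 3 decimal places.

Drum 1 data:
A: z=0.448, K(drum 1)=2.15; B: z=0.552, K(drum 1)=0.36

x_B (drum 2) = 0.330

Drum 1:
Binary case is linear: z₁(K₁−1)(1+ψ₁(K₂−1)) + z₂(K₂−1)(1+ψ₁(K₁−1)) = 0
⇒ ψ₁ = [z₁(K₁−1)+z₂(K₂−1)] / [−(K₁−1)(K₂−1)] = 0.1619/0.7360 = 0.220
Drum-1 compositions:
  A: x = 0.358, y = 0.769
  B: x = 0.642, y = 0.231
Drum-2 feed = drum-1 vapor: z₂ = (0.7687, 0.2313).
Drum 2:
Let ψ₂ = V/F and solve Σ zᵢ(Kᵢ−1)/(1+ψ₂(Kᵢ−1)) = 0.
g(0) = ΣzᵢKᵢ − 1 = 0.114 and g(1) = 1 − Σzᵢ/Kᵢ = -0.563, so a root lies in (0, 1).
Newton–Raphson from ψ₂ = 0.36:
  ψ₂ = 0.360: g = 0.0106, g' = -0.348 → ψ₂ = 0.390
Converged at ψ₂ = 0.390.
  A: x = 0.670, y = 0.924
  B: x = 0.330, y = 0.076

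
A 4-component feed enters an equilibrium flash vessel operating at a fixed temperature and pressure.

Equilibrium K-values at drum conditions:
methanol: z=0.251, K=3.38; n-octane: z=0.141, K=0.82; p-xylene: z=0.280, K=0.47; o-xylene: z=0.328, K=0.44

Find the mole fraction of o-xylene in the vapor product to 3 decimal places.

Material balance + equilibrium reduce to Σ zᵢ(Kᵢ−1)/(1+ψ(Kᵢ−1)) = 0.
Feasibility: ΣzᵢKᵢ = 1.240, Σzᵢ/Kᵢ = 1.587 — both > 1, two phases present.
Newton iteration, ψ⁰ = 0.47:
  ψ = 0.470: g = -0.1927, g' = -0.651 → ψ = 0.174
  ψ = 0.174: g = 0.0292, g' = -0.937 → ψ = 0.205
  ψ = 0.205: g = 0.0010, g' = -0.877 → ψ = 0.206
Converged at ψ = 0.206.
Compositions from xᵢ = zᵢ/(1+ψ(Kᵢ−1)), yᵢ = Kᵢxᵢ:
  methanol: x = 0.168, y = 0.569
  n-octane: x = 0.146, y = 0.120
  p-xylene: x = 0.314, y = 0.148
  o-xylene: x = 0.371, y = 0.163

y_o-xylene = 0.163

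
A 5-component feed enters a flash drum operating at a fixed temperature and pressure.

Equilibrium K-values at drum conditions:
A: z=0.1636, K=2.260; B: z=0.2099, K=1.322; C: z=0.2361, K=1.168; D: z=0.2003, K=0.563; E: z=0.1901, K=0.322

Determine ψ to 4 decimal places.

Material balance + equilibrium reduce to Σ zᵢ(Kᵢ−1)/(1+ψ(Kᵢ−1)) = 0.
g(0) = ΣzᵢKᵢ − 1 = 0.0970 and g(1) = 1 − Σzᵢ/Kᵢ = -0.3794, so a root lies in (0, 1).
Newton iteration, ψ⁰ = 0.39:
  ψ = 0.3900: g = -0.04524, g' = -0.3569 → ψ = 0.2632
  ψ = 0.2632: g = -0.00071, g' = -0.3494 → ψ = 0.2612
Converged at ψ = 0.2612.

ψ = 0.2612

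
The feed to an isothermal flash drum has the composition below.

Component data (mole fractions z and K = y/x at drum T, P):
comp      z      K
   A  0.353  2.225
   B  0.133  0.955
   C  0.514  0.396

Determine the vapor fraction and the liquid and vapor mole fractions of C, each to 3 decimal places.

ψ = 0.180, x_C = 0.577, y_C = 0.228

Rachford–Rice: g(ψ) = Σ zᵢ(Kᵢ−1)/(1+ψ(Kᵢ−1)) = 0.
g(0) = ΣzᵢKᵢ − 1 = 0.116 and g(1) = 1 − Σzᵢ/Kᵢ = -0.596, so a root lies in (0, 1).
Newton iteration, ψ⁰ = 0.5:
  ψ = 0.500: g = -0.1827, g' = -0.589 → ψ = 0.190
  ψ = 0.190: g = -0.0058, g' = -0.588 → ψ = 0.180
Converged at ψ = 0.180.
Compositions from xᵢ = zᵢ/(1+ψ(Kᵢ−1)), yᵢ = Kᵢxᵢ:
  A: x = 0.289, y = 0.644
  B: x = 0.134, y = 0.128
  C: x = 0.577, y = 0.228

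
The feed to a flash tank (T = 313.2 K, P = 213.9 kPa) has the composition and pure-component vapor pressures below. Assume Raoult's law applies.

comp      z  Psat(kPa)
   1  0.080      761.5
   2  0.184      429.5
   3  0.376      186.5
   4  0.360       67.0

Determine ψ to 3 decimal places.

Raoult's law: Kᵢ = Pᵢˢᵃᵗ/P = Pᵢˢᵃᵗ/213.9.
  K_1 = 761.5/213.9 = 3.56007, K_2 = 429.5/213.9 = 2.00795, K_3 = 186.5/213.9 = 0.87190, K_4 = 67.0/213.9 = 0.31323
Material balance + equilibrium reduce to Σ zᵢ(Kᵢ−1)/(1+ψ(Kᵢ−1)) = 0.
Feasibility: ΣzᵢKᵢ = 1.095, Σzᵢ/Kᵢ = 1.695 — both > 1, two phases present.
Newton–Raphson from ψ = 0.5:
  ψ = 0.500: g = -0.2149, g' = -0.584 → ψ = 0.132
  ψ = 0.132: g = -0.0043, g' = -0.650 → ψ = 0.126
Converged at ψ = 0.126.

ψ = 0.126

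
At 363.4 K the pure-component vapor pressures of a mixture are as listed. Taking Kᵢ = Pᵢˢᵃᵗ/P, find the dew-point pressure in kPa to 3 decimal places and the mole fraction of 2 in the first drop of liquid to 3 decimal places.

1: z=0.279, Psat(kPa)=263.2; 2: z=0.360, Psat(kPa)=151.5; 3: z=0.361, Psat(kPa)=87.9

Pdew = 132.570 kPa, x_2 = 0.315

At the dew point ψ → 1, so Σzᵢ/Kᵢ = 1 with Kᵢ = Pᵢˢᵃᵗ/P ⇒ 1/P = Σzᵢ/Pᵢˢᵃᵗ.
1/P = 0.279/263.2 + 0.360/151.5 + 0.361/87.9 = 0.007543 ⇒ P = 132.570 kPa
xᵢ = zᵢP/Pᵢˢᵃᵗ ⇒ x_2 = 0.360·132.570/151.5 = 0.315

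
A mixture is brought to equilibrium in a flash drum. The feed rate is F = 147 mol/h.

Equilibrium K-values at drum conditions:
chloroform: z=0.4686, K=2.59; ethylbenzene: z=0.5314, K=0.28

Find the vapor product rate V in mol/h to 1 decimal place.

Rachford–Rice: g(ψ) = Σ zᵢ(Kᵢ−1)/(1+ψ(Kᵢ−1)) = 0.
Check two-phase: ΣzᵢKᵢ = 1.3625 > 1 and Σzᵢ/Kᵢ = 2.0788 > 1, so g(0) = 0.3625 > 0 and g(1) = -1.0788 < 0.
Binary case is linear: z₁(K₁−1)(1+ψ(K₂−1)) + z₂(K₂−1)(1+ψ(K₁−1)) = 0
⇒ ψ = [z₁(K₁−1)+z₂(K₂−1)] / [−(K₁−1)(K₂−1)] = 0.36247/1.14480 = 0.3166
Then V = ψ·F = 0.3166·147 = 46.5 mol/h and L = F − V = 100.5 mol/h.

V = 46.5 mol/h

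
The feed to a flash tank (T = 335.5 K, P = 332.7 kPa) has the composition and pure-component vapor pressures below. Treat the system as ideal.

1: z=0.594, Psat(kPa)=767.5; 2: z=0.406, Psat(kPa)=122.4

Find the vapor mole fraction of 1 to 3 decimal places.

Raoult's law: Kᵢ = Pᵢˢᵃᵗ/P = Pᵢˢᵃᵗ/332.7.
  K_1 = 767.5/332.7 = 2.30688, K_2 = 122.4/332.7 = 0.36790
Material balance + equilibrium reduce to Σ zᵢ(Kᵢ−1)/(1+β(Kᵢ−1)) = 0.
Feasibility: ΣzᵢKᵢ = 1.520, Σzᵢ/Kᵢ = 1.361 — both > 1, two phases present.
Binary case is linear: z₁(K₁−1)(1+β(K₂−1)) + z₂(K₂−1)(1+β(K₁−1)) = 0
⇒ β = [z₁(K₁−1)+z₂(K₂−1)] / [−(K₁−1)(K₂−1)] = 0.5197/0.8261 = 0.629
Compositions from xᵢ = zᵢ/(1+β(Kᵢ−1)), yᵢ = Kᵢxᵢ:
  1: x = 0.326, y = 0.752
  2: x = 0.674, y = 0.248

y_1 = 0.752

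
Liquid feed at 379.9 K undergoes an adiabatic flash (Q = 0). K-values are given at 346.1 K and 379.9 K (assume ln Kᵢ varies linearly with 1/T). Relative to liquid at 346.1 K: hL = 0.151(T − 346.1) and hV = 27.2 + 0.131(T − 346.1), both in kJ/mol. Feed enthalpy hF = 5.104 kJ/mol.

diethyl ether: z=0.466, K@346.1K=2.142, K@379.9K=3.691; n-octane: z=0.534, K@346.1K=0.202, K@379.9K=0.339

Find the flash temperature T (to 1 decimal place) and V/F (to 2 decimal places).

Adiabatic flash: solve Rachford–Rice at each trial T, then check hF = ψ·hV(T) + (1−ψ)·hL(T).
  T = 346.1 K: K = (2.142, 0.202), RR gives ψ = 0.116, H_out = 3.165 kJ/mol
  T = 379.9 K: K = (3.691, 0.339), RR gives ψ = 0.507, H_out = 18.540 kJ/mol
  T = 363.0 K: K = (2.848, 0.265), RR gives ψ = 0.345, H_out = 11.816 kJ/mol
  T = 354.6 K: K = (2.480, 0.232), RR gives ψ = 0.246, H_out = 7.938 kJ/mol
  T = 350.4 K: K = (2.309, 0.217), RR gives ψ = 0.187, H_out = 5.724 kJ/mol
  T = 348.2 K: K = (2.222, 0.209), RR gives ψ = 0.152, H_out = 4.458 kJ/mol
Linear interpolation between T = 348.2 (H_out = 4.458) and T = 350.4 (H_out = 5.724) on hF = 5.104 gives T ≈ 349.3 K, at which ψ = 0.17.

T = 349.3 K, V/F = 0.17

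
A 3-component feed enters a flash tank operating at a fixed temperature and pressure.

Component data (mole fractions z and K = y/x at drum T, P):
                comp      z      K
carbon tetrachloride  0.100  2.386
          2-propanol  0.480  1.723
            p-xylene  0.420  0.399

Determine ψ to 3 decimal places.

ψ = 0.452

Material balance + equilibrium reduce to Σ zᵢ(Kᵢ−1)/(1+ψ(Kᵢ−1)) = 0.
g(0) = ΣzᵢKᵢ − 1 = 0.233 and g(1) = 1 − Σzᵢ/Kᵢ = -0.373, so a root lies in (0, 1).
Iterate (Newton) starting at ψ = 0.5:
  ψ = 0.500: g = -0.0241, g' = -0.512 → ψ = 0.453
  ψ = 0.453: g = -0.0003, g' = -0.501 → ψ = 0.452
Converged at ψ = 0.452.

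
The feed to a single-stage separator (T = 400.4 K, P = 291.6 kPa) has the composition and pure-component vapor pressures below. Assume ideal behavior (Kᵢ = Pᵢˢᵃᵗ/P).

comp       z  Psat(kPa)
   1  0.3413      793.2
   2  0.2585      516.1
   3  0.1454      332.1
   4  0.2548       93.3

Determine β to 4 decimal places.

Raoult's law: Kᵢ = Pᵢˢᵃᵗ/P = Pᵢˢᵃᵗ/291.6.
  K_1 = 793.2/291.6 = 2.720165, K_2 = 516.1/291.6 = 1.769890, K_3 = 332.1/291.6 = 1.138889, K_4 = 93.3/291.6 = 0.319959
Let β = V/F and solve Σ zᵢ(Kᵢ−1)/(1+β(Kᵢ−1)) = 0.
g(0) = ΣzᵢKᵢ − 1 = 0.6330 and g(1) = 1 − Σzᵢ/Kᵢ = -0.1955, so a root lies in (0, 1).
Iterate (Newton) starting at β = 0.5:
  β = 0.5000: g = 0.21566, g' = -0.6447 → β = 0.8345
  β = 0.8345: g = -0.02030, g' = -0.8592 → β = 0.8109
  β = 0.8109: g = -0.00045, g' = -0.8220 → β = 0.8103
Converged at β = 0.8103.

β = 0.8103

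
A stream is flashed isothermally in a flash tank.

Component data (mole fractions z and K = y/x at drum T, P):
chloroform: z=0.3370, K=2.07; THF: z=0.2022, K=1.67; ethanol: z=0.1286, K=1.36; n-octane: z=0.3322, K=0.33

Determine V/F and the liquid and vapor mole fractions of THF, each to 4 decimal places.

V/F = 0.5706, x_THF = 0.1463, y_THF = 0.2443

Material balance + equilibrium reduce to Σ zᵢ(Kᵢ−1)/(1+V/F(Kᵢ−1)) = 0.
Check two-phase: ΣzᵢKᵢ = 1.3198 > 1 and Σzᵢ/Kᵢ = 1.3851 > 1, so g(0) = 0.3198 > 0 and g(1) = -0.3851 < 0.
Newton–Raphson from V/F = 0.57:
  V/F = 0.5700: g = 0.00034, g' = -0.5982 → V/F = 0.5706
Converged at V/F = 0.5706.
Compositions from xᵢ = zᵢ/(1+V/F(Kᵢ−1)), yᵢ = Kᵢxᵢ:
  chloroform: x = 0.2093, y = 0.4332
  THF: x = 0.1463, y = 0.2443
  ethanol: x = 0.1067, y = 0.1451
  n-octane: x = 0.5378, y = 0.1775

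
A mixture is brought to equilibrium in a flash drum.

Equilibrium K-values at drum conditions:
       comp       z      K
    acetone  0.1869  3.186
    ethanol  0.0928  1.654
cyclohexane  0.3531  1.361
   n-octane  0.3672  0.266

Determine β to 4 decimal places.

Material balance + equilibrium reduce to Σ zᵢ(Kᵢ−1)/(1+β(Kᵢ−1)) = 0.
Feasibility: ΣzᵢKᵢ = 1.3272, Σzᵢ/Kᵢ = 1.7547 — both > 1, two phases present.
Newton iteration, β⁰ = 0.57:
  β = 0.5700: g = -0.13157, g' = -0.8146 → β = 0.4085
  β = 0.4085: g = -0.01012, g' = -0.7125 → β = 0.3943
  β = 0.3943: g = -0.00002, g' = -0.7098 → β = 0.3942
Converged at β = 0.3942.

β = 0.3942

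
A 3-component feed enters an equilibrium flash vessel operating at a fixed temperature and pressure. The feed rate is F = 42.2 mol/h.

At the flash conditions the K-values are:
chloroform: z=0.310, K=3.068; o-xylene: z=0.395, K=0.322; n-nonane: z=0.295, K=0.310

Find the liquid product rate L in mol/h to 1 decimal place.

Material balance + equilibrium reduce to Σ zᵢ(Kᵢ−1)/(1+V/F(Kᵢ−1)) = 0.
g(0) = ΣzᵢKᵢ − 1 = 0.170 and g(1) = 1 − Σzᵢ/Kᵢ = -1.279, so a root lies in (0, 1).
Newton–Raphson from V/F = 0.47:
  V/F = 0.470: g = -0.3692, g' = -1.040 → V/F = 0.115
  V/F = 0.115: g = 0.0065, g' = -1.245 → V/F = 0.120
Converged at V/F = 0.120.
Then V = V/F·F = 0.1201·42.2 = 5.1 mol/h and L = F − V = 37.1 mol/h.

L = 37.1 mol/h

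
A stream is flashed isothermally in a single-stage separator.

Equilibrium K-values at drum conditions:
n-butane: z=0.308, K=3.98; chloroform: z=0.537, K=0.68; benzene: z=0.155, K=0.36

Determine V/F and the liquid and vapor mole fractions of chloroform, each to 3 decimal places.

V/F = 0.528, x_chloroform = 0.646, y_chloroform = 0.439

Newton–Raphson from V/F = 0.5:
  V/F = 0.500: g = 0.0182, g' = -0.656 → V/F = 0.528
Converged at V/F = 0.528.
Compositions from xᵢ = zᵢ/(1+V/F(Kᵢ−1)), yᵢ = Kᵢxᵢ:
  n-butane: x = 0.120, y = 0.476
  chloroform: x = 0.646, y = 0.439
  benzene: x = 0.234, y = 0.084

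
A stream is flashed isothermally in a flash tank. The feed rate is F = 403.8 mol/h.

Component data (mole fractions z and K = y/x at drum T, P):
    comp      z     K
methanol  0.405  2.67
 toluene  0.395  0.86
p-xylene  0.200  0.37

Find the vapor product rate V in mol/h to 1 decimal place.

Rachford–Rice: g(V/F) = Σ zᵢ(Kᵢ−1)/(1+V/F(Kᵢ−1)) = 0.
g(0) = ΣzᵢKᵢ − 1 = 0.495 and g(1) = 1 − Σzᵢ/Kᵢ = -0.152, so a root lies in (0, 1).
Newton iteration, V/F⁰ = 0.5:
  V/F = 0.500: g = 0.1252, g' = -0.514 → V/F = 0.744
  V/F = 0.744: g = 0.0028, g' = -0.515 → V/F = 0.749
Converged at V/F = 0.749.
Then V = V/F·F = 0.7493·403.8 = 302.6 mol/h and L = F − V = 101.2 mol/h.

V = 302.6 mol/h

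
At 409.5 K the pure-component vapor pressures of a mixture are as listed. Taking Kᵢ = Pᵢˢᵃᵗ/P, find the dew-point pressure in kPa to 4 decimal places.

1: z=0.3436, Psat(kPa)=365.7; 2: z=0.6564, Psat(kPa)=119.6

Pdew = 155.5727 kPa

At the dew point ψ → 1, so Σzᵢ/Kᵢ = 1 with Kᵢ = Pᵢˢᵃᵗ/P ⇒ 1/P = Σzᵢ/Pᵢˢᵃᵗ.
1/P = 0.3436/365.7 + 0.6564/119.6 = 0.0064279 ⇒ P = 155.5727 kPa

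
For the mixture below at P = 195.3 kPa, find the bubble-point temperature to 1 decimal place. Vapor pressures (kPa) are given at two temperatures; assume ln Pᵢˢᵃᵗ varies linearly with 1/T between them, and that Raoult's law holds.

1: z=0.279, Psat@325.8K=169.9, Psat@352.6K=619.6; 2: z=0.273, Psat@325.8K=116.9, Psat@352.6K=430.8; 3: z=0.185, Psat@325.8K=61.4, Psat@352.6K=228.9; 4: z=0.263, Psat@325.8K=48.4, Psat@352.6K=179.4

T = 338.4 K

Bubble-point temperature: ΣzᵢPᵢˢᵃᵗ(T) = P. Interpolate ln Pᵢˢᵃᵗ = aᵢ + bᵢ/T.
  T = 325.8 K: ΣzᵢPᵢˢᵃᵗ = 103.40 kPa
  T = 352.6 K: ΣzᵢPᵢˢᵃᵗ = 380.01 kPa
  T = 339.2 K: ΣzᵢPᵢˢᵃᵗ = 203.39 kPa
  T = 332.5 K: ΣzᵢPᵢˢᵃᵗ = 146.01 kPa
  T = 335.9 K: ΣzᵢPᵢˢᵃᵗ = 173.04 kPa
  T = 337.5 K: ΣzᵢPᵢˢᵃᵗ = 187.22 kPa
  T = 338.4 K: ΣzᵢPᵢˢᵃᵗ = 195.63 kPa
Interpolating between 337.5 K and 338.4 K gives T ≈ 338.4 K.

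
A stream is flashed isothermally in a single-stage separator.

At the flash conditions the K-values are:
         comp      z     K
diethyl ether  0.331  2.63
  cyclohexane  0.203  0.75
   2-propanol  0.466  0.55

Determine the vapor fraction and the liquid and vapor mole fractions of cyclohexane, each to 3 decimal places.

Material balance + equilibrium reduce to Σ zᵢ(Kᵢ−1)/(1+ψ(Kᵢ−1)) = 0.
g(0) = ΣzᵢKᵢ − 1 = 0.279 and g(1) = 1 − Σzᵢ/Kᵢ = -0.244, so a root lies in (0, 1).
Newton–Raphson from ψ = 0.5:
  ψ = 0.500: g = -0.0313, g' = -0.441 → ψ = 0.429
  ψ = 0.429: g = 0.0008, g' = -0.465 → ψ = 0.431
Converged at ψ = 0.431.
Compositions from xᵢ = zᵢ/(1+ψ(Kᵢ−1)), yᵢ = Kᵢxᵢ:
  diethyl ether: x = 0.194, y = 0.511
  cyclohexane: x = 0.227, y = 0.171
  2-propanol: x = 0.578, y = 0.318

ψ = 0.431, x_cyclohexane = 0.227, y_cyclohexane = 0.171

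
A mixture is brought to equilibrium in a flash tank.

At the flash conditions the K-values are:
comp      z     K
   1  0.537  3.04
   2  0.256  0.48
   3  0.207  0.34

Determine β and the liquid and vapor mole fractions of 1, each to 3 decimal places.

Let β = V/F and solve Σ zᵢ(Kᵢ−1)/(1+β(Kᵢ−1)) = 0.
Feasibility: ΣzᵢKᵢ = 1.826, Σzᵢ/Kᵢ = 1.319 — both > 1, two phases present.
Newton–Raphson from β = 0.53:
  β = 0.530: g = 0.1325, g' = -0.861 → β = 0.684
  β = 0.684: g = 0.0018, g' = -0.856 → β = 0.686
Converged at β = 0.686.
Compositions from xᵢ = zᵢ/(1+β(Kᵢ−1)), yᵢ = Kᵢxᵢ:
  1: x = 0.224, y = 0.680
  2: x = 0.398, y = 0.191
  3: x = 0.378, y = 0.129

β = 0.686, x_1 = 0.224, y_1 = 0.680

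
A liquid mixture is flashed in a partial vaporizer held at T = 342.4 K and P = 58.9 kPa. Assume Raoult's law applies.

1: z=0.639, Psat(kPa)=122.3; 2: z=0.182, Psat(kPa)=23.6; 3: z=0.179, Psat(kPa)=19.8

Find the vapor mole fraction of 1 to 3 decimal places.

Raoult's law: Kᵢ = Pᵢˢᵃᵗ/P = Pᵢˢᵃᵗ/58.9.
  K_1 = 122.3/58.9 = 2.07640, K_2 = 23.6/58.9 = 0.40068, K_3 = 19.8/58.9 = 0.33616
Iterate (Newton) starting at ψ = 0.7:
  ψ = 0.700: g = -0.0176, g' = -0.710 → ψ = 0.675
Converged at ψ = 0.675.
Compositions from xᵢ = zᵢ/(1+ψ(Kᵢ−1)), yᵢ = Kᵢxᵢ:
  1: x = 0.370, y = 0.769
  2: x = 0.306, y = 0.122
  3: x = 0.324, y = 0.109

y_1 = 0.769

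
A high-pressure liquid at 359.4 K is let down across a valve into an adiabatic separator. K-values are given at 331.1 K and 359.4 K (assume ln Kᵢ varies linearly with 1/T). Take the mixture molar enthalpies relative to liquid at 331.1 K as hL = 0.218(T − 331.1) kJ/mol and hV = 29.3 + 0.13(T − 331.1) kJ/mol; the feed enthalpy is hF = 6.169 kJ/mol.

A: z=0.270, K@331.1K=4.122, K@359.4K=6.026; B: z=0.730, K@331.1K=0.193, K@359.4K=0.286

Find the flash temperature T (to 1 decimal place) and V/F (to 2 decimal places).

Adiabatic flash: solve Rachford–Rice at each trial T, then check hF = ψ·hV(T) + (1−ψ)·hL(T).
  T = 331.1 K: K = (4.122, 0.193), RR gives ψ = 0.101, H_out = 2.952 kJ/mol
  T = 359.4 K: K = (6.026, 0.286), RR gives ψ = 0.233, H_out = 12.414 kJ/mol
  T = 345.2 K: K = (5.019, 0.237), RR gives ψ = 0.172, H_out = 7.903 kJ/mol
  T = 338.1 K: K = (4.555, 0.214), RR gives ψ = 0.138, H_out = 5.489 kJ/mol
  T = 341.6 K: K = (4.781, 0.225), RR gives ψ = 0.155, H_out = 6.696 kJ/mol
  T = 339.9 K: K = (4.670, 0.220), RR gives ψ = 0.147, H_out = 6.114 kJ/mol
Linear interpolation between T = 339.9 (H_out = 6.114) and T = 341.6 (H_out = 6.696) on hF = 6.169 gives T ≈ 340.1 K, at which ψ = 0.15.

T = 340.1 K, V/F = 0.15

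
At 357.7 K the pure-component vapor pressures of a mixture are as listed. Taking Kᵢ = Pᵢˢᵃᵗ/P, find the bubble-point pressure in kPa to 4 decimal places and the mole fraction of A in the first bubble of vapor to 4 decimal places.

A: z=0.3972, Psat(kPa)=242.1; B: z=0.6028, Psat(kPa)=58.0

Pbub = 131.1245 kPa, y_A = 0.7334

At the bubble point ψ → 0, so ΣzᵢKᵢ = 1 with Kᵢ = Pᵢˢᵃᵗ/P ⇒ P = ΣzᵢPᵢˢᵃᵗ.
P = 0.3972·242.1 + 0.6028·58.0 = 131.1245 kPa
yᵢ = zᵢPᵢˢᵃᵗ/P ⇒ y_A = 0.3972·242.1/131.1245 = 0.7334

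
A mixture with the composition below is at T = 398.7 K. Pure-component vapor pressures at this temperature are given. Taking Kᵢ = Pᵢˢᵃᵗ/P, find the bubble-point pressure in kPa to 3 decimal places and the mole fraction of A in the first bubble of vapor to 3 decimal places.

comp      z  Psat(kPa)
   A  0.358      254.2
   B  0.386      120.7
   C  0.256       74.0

Pbub = 156.538 kPa, y_A = 0.581

At the bubble point ψ → 0, so ΣzᵢKᵢ = 1 with Kᵢ = Pᵢˢᵃᵗ/P ⇒ P = ΣzᵢPᵢˢᵃᵗ.
P = 0.358·254.2 + 0.386·120.7 + 0.256·74.0 = 156.538 kPa
yᵢ = zᵢPᵢˢᵃᵗ/P ⇒ y_A = 0.358·254.2/156.538 = 0.581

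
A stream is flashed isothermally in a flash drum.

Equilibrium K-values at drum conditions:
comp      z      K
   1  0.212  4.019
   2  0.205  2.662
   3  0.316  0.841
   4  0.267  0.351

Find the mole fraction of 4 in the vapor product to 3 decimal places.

y_4 = 0.169

Newton–Raphson from ψ = 0.5:
  ψ = 0.500: g = 0.1300, g' = -0.732 → ψ = 0.678
  ψ = 0.678: g = 0.0047, g' = -0.702 → ψ = 0.684
Converged at ψ = 0.684.
Compositions from xᵢ = zᵢ/(1+ψ(Kᵢ−1)), yᵢ = Kᵢxᵢ:
  1: x = 0.069, y = 0.278
  2: x = 0.096, y = 0.255
  3: x = 0.355, y = 0.298
  4: x = 0.480, y = 0.169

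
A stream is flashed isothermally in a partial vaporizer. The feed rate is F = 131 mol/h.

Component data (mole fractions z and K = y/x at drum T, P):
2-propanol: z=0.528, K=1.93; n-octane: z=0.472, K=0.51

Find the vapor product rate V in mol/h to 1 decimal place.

V = 74.7 mol/h

Material balance + equilibrium reduce to Σ zᵢ(Kᵢ−1)/(1+ψ(Kᵢ−1)) = 0.
g(0) = ΣzᵢKᵢ − 1 = 0.260 and g(1) = 1 − Σzᵢ/Kᵢ = -0.199, so a root lies in (0, 1).
Newton–Raphson from ψ = 0.5:
  ψ = 0.500: g = 0.0288, g' = -0.412 → ψ = 0.570
Converged at ψ = 0.570.
Then V = ψ·F = 0.5700·131 = 74.7 mol/h and L = F − V = 56.3 mol/h.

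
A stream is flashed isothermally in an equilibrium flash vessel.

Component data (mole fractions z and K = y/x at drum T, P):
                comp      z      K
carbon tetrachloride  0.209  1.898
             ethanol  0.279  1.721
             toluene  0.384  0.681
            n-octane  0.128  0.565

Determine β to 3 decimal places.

β = 0.746

Let β = V/F and solve Σ zᵢ(Kᵢ−1)/(1+β(Kᵢ−1)) = 0.
Feasibility: ΣzᵢKᵢ = 1.211, Σzᵢ/Kᵢ = 1.063 — both > 1, two phases present.
Iterate (Newton) starting at β = 0.32:
  β = 0.320: g = 0.1081, g' = -0.279 → β = 0.708
  β = 0.708: g = 0.0092, g' = -0.242 → β = 0.746
Converged at β = 0.746.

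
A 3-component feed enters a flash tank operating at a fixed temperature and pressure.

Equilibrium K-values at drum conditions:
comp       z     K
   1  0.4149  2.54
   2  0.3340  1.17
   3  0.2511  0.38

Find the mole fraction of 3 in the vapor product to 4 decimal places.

y_3 = 0.2005

Let ψ = V/F and solve Σ zᵢ(Kᵢ−1)/(1+ψ(Kᵢ−1)) = 0.
Feasibility: ΣzᵢKᵢ = 1.5400, Σzᵢ/Kᵢ = 1.1096 — both > 1, two phases present.
Newton–Raphson from ψ = 0.5:
  ψ = 0.5000: g = 0.18769, g' = -0.5250 → ψ = 0.8575
  ψ = 0.8575: g = -0.00751, g' = -0.6301 → ψ = 0.8456
  ψ = 0.8456: g = -0.00006, g' = -0.6195 → ψ = 0.8455
Converged at ψ = 0.8455.
Compositions from xᵢ = zᵢ/(1+ψ(Kᵢ−1)), yᵢ = Kᵢxᵢ:
  1: x = 0.1802, y = 0.4578
  2: x = 0.2920, y = 0.3417
  3: x = 0.5277, y = 0.2005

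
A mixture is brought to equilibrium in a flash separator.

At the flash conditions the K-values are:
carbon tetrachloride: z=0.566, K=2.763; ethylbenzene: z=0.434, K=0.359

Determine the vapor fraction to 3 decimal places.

Let ψ = V/F and solve Σ zᵢ(Kᵢ−1)/(1+ψ(Kᵢ−1)) = 0.
g(0) = ΣzᵢKᵢ − 1 = 0.720 and g(1) = 1 − Σzᵢ/Kᵢ = -0.414, so a root lies in (0, 1).
Binary case is linear: z₁(K₁−1)(1+ψ(K₂−1)) + z₂(K₂−1)(1+ψ(K₁−1)) = 0
⇒ ψ = [z₁(K₁−1)+z₂(K₂−1)] / [−(K₁−1)(K₂−1)] = 0.7197/1.1301 = 0.637

ψ = 0.637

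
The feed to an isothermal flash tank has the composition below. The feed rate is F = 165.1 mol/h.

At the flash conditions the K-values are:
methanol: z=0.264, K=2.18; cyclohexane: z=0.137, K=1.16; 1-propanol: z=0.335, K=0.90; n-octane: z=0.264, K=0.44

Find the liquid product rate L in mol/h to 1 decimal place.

L = 95.5 mol/h

Newton iteration, ψ⁰ = 0.44:
  ψ = 0.440: g = -0.0057, g' = -0.312 → ψ = 0.422
Converged at ψ = 0.422.
Then V = ψ·F = 0.4218·165.1 = 69.6 mol/h and L = F − V = 95.5 mol/h.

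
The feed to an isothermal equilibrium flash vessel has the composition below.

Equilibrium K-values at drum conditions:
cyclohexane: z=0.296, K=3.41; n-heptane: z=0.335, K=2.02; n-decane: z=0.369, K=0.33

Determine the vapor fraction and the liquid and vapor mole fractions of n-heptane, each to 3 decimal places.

ψ = 0.699, x_n-heptane = 0.196, y_n-heptane = 0.395

Let ψ = V/F and solve Σ zᵢ(Kᵢ−1)/(1+ψ(Kᵢ−1)) = 0.
Check two-phase: ΣzᵢKᵢ = 1.808 > 1 and Σzᵢ/Kᵢ = 1.371 > 1, so g(0) = 0.808 > 0 and g(1) = -0.371 < 0.
Iterate (Newton) starting at ψ = 0.64:
  ψ = 0.640: g = 0.0545, g' = -0.901 → ψ = 0.700
  ψ = 0.700: g = -0.0012, g' = -0.945 → ψ = 0.699
Converged at ψ = 0.699.
Compositions from xᵢ = zᵢ/(1+ψ(Kᵢ−1)), yᵢ = Kᵢxᵢ:
  cyclohexane: x = 0.110, y = 0.376
  n-heptane: x = 0.196, y = 0.395
  n-decane: x = 0.694, y = 0.229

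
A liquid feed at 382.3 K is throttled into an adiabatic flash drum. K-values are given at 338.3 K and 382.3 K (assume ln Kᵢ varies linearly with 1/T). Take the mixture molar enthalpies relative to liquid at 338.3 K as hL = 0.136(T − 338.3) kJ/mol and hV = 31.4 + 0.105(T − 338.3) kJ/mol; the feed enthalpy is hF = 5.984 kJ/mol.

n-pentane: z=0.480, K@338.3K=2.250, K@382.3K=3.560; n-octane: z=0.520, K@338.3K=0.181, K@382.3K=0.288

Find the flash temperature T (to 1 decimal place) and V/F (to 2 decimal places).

Adiabatic flash: solve Rachford–Rice at each trial T, then check hF = ψ·hV(T) + (1−ψ)·hL(T).
  T = 338.3 K: K = (2.250, 0.181), RR gives ψ = 0.170, H_out = 5.341 kJ/mol
  T = 382.3 K: K = (3.560, 0.288), RR gives ψ = 0.471, H_out = 20.132 kJ/mol
  T = 360.3 K: K = (2.870, 0.232), RR gives ψ = 0.347, H_out = 13.639 kJ/mol
  T = 349.3 K: K = (2.551, 0.206), RR gives ψ = 0.269, H_out = 9.848 kJ/mol
  T = 343.8 K: K = (2.398, 0.193), RR gives ψ = 0.223, H_out = 7.710 kJ/mol
  T = 341.1 K: K = (2.325, 0.187), RR gives ψ = 0.198, H_out = 6.580 kJ/mol
  T = 339.7 K: K = (2.287, 0.184), RR gives ψ = 0.184, H_out = 5.970 kJ/mol
Linear interpolation between T = 339.7 (H_out = 5.970) and T = 341.1 (H_out = 6.580) on hF = 5.984 gives T ≈ 339.7 K, at which ψ = 0.18.

T = 339.7 K, V/F = 0.18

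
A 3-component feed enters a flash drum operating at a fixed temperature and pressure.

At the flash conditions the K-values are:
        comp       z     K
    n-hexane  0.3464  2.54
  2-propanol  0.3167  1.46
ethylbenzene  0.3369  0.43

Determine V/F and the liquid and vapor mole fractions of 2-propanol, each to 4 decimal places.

V/F = 0.7868, x_2-propanol = 0.2325, y_2-propanol = 0.3395

Newton iteration, V/F⁰ = 0.5:
  V/F = 0.5000: g = 0.15125, g' = -0.5206 → V/F = 0.7905
  V/F = 0.7905: g = -0.00212, g' = -0.5658 → V/F = 0.7868
Converged at V/F = 0.7868.
Compositions from xᵢ = zᵢ/(1+V/F(Kᵢ−1)), yᵢ = Kᵢxᵢ:
  n-hexane: x = 0.1566, y = 0.3978
  2-propanol: x = 0.2325, y = 0.3395
  ethylbenzene: x = 0.6108, y = 0.2627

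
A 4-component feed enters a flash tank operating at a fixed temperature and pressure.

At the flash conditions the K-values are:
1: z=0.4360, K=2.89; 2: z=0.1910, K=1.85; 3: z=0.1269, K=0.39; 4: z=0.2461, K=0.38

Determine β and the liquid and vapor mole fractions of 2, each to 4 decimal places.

β = 0.7649, x_2 = 0.1157, y_2 = 0.2141

Newton–Raphson from β = 0.5:
  β = 0.5000: g = 0.20509, g' = -0.7761 → β = 0.7643
  β = 0.7643: g = 0.00052, g' = -0.8188 → β = 0.7649
Converged at β = 0.7649.
Compositions from xᵢ = zᵢ/(1+β(Kᵢ−1)), yᵢ = Kᵢxᵢ:
  1: x = 0.1783, y = 0.5152
  2: x = 0.1157, y = 0.2141
  3: x = 0.2379, y = 0.0928
  4: x = 0.4681, y = 0.1779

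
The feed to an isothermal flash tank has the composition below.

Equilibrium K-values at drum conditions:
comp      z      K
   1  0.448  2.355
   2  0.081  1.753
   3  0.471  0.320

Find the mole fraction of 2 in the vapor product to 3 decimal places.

Rachford–Rice: g(ψ) = Σ zᵢ(Kᵢ−1)/(1+ψ(Kᵢ−1)) = 0.
g(0) = ΣzᵢKᵢ − 1 = 0.348 and g(1) = 1 − Σzᵢ/Kᵢ = -0.708, so a root lies in (0, 1).
Newton–Raphson from ψ = 0.6:
  ψ = 0.600: g = -0.1642, g' = -0.893 → ψ = 0.416
  ψ = 0.416: g = -0.0122, g' = -0.787 → ψ = 0.401
Converged at ψ = 0.401.
Compositions from xᵢ = zᵢ/(1+ψ(Kᵢ−1)), yᵢ = Kᵢxᵢ:
  1: x = 0.290, y = 0.684
  2: x = 0.062, y = 0.109
  3: x = 0.647, y = 0.207

y_2 = 0.109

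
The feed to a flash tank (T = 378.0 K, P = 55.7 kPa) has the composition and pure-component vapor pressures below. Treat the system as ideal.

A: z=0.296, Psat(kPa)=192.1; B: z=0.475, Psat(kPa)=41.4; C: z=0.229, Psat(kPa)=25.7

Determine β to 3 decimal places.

β = 0.533

Raoult's law: Kᵢ = Pᵢˢᵃᵗ/P = Pᵢˢᵃᵗ/55.7.
  K_A = 192.1/55.7 = 3.44883, K_B = 41.4/55.7 = 0.74327, K_C = 25.7/55.7 = 0.46140
Newton iteration, β⁰ = 0.5:
  β = 0.500: g = 0.0172, g' = -0.524 → β = 0.533
Converged at β = 0.533.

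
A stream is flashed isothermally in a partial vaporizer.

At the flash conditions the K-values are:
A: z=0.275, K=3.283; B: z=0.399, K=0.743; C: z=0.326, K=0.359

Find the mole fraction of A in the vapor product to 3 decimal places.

y_A = 0.533

Rachford–Rice: g(V/F) = Σ zᵢ(Kᵢ−1)/(1+V/F(Kᵢ−1)) = 0.
g(0) = ΣzᵢKᵢ − 1 = 0.316 and g(1) = 1 − Σzᵢ/Kᵢ = -0.529, so a root lies in (0, 1).
Newton–Raphson from V/F = 0.69:
  V/F = 0.690: g = -0.2555, g' = -0.686 → V/F = 0.317
  V/F = 0.317: g = -0.0099, g' = -0.724 → V/F = 0.304
Converged at V/F = 0.304.
Compositions from xᵢ = zᵢ/(1+V/F(Kᵢ−1)), yᵢ = Kᵢxᵢ:
  A: x = 0.162, y = 0.533
  B: x = 0.433, y = 0.322
  C: x = 0.405, y = 0.145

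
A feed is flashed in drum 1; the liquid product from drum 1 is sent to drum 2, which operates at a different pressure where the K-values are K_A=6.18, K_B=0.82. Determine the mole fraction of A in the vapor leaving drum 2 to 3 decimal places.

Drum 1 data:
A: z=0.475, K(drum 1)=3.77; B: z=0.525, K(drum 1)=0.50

Drum 1:
Material balance + equilibrium reduce to Σ zᵢ(Kᵢ−1)/(1+ψ₁(Kᵢ−1)) = 0.
Feasibility: ΣzᵢKᵢ = 2.053, Σzᵢ/Kᵢ = 1.176 — both > 1, two phases present.
Binary case is linear: z₁(K₁−1)(1+ψ₁(K₂−1)) + z₂(K₂−1)(1+ψ₁(K₁−1)) = 0
⇒ ψ₁ = [z₁(K₁−1)+z₂(K₂−1)] / [−(K₁−1)(K₂−1)] = 1.0533/1.3850 = 0.760
Drum-1 compositions:
  A: x = 0.153, y = 0.576
  B: x = 0.847, y = 0.424
Drum-2 feed = drum-1 liquid: z₂ = (0.1529, 0.8471).
Drum 2:
Let ψ₂ = V/F and solve Σ zᵢ(Kᵢ−1)/(1+ψ₂(Kᵢ−1)) = 0.
Check two-phase: ΣzᵢKᵢ = 1.640 > 1 and Σzᵢ/Kᵢ = 1.058 > 1, so g(0) = 0.640 > 0 and g(1) = -0.058 < 0.
Binary case is linear: z₁(K₁−1)(1+ψ₂(K₂−1)) + z₂(K₂−1)(1+ψ₂(K₁−1)) = 0
⇒ ψ₂ = [z₁(K₁−1)+z₂(K₂−1)] / [−(K₁−1)(K₂−1)] = 0.6396/0.9324 = 0.686
  A: x = 0.034, y = 0.208
  B: x = 0.966, y = 0.792

y_A (drum 2) = 0.208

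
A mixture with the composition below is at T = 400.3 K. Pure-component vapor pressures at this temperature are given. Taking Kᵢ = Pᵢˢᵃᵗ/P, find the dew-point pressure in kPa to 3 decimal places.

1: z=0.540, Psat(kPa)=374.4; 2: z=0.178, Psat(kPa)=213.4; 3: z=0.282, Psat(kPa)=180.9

At the dew point ψ → 1, so Σzᵢ/Kᵢ = 1 with Kᵢ = Pᵢˢᵃᵗ/P ⇒ 1/P = Σzᵢ/Pᵢˢᵃᵗ.
1/P = 0.540/374.4 + 0.178/213.4 + 0.282/180.9 = 0.003835 ⇒ P = 260.736 kPa

Pdew = 260.736 kPa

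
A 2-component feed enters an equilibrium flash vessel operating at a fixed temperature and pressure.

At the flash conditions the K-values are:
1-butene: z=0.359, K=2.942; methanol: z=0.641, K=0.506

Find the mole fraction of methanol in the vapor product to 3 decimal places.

Material balance + equilibrium reduce to Σ zᵢ(Kᵢ−1)/(1+ψ(Kᵢ−1)) = 0.
Feasibility: ΣzᵢKᵢ = 1.381, Σzᵢ/Kᵢ = 1.389 — both > 1, two phases present.
Newton–Raphson from ψ = 0.5:
  ψ = 0.500: g = -0.0668, g' = -0.624 → ψ = 0.393
  ψ = 0.393: g = 0.0025, g' = -0.676 → ψ = 0.397
Converged at ψ = 0.397.
Compositions from xᵢ = zᵢ/(1+ψ(Kᵢ−1)), yᵢ = Kᵢxᵢ:
  1-butene: x = 0.203, y = 0.597
  methanol: x = 0.797, y = 0.403

y_methanol = 0.403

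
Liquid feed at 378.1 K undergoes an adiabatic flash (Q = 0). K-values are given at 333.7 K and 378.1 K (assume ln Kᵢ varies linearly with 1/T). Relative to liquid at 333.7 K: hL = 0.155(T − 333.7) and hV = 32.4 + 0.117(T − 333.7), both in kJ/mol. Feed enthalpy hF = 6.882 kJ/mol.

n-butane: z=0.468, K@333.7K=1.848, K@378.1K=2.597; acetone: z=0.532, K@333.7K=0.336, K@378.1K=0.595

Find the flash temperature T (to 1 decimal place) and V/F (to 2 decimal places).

Adiabatic flash: solve Rachford–Rice at each trial T, then check hF = ψ·hV(T) + (1−ψ)·hL(T).
  T = 333.7 K: K = (1.848, 0.336), RR gives ψ = 0.077, H_out = 2.510 kJ/mol
  T = 378.1 K: K = (2.597, 0.595), RR gives ψ = 0.822, H_out = 32.141 kJ/mol
  T = 355.9 K: K = (2.214, 0.455), RR gives ψ = 0.421, H_out = 16.720 kJ/mol
  T = 344.8 K: K = (2.029, 0.393), RR gives ψ = 0.254, H_out = 9.837 kJ/mol
  T = 339.2 K: K = (1.937, 0.364), RR gives ψ = 0.168, H_out = 6.246 kJ/mol
  T = 342.0 K: K = (1.983, 0.378), RR gives ψ = 0.211, H_out = 8.061 kJ/mol
  T = 340.6 K: K = (1.960, 0.371), RR gives ψ = 0.189, H_out = 7.159 kJ/mol
Linear interpolation between T = 339.2 (H_out = 6.246) and T = 340.6 (H_out = 7.159) on hF = 6.882 gives T ≈ 340.2 K, at which ψ = 0.18.

T = 340.2 K, V/F = 0.18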